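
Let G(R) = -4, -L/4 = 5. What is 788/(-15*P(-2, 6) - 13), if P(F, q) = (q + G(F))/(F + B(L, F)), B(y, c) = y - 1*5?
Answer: -7092/107 ≈ -66.280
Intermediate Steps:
L = -20 (L = -4*5 = -20)
B(y, c) = -5 + y (B(y, c) = y - 5 = -5 + y)
P(F, q) = (-4 + q)/(-25 + F) (P(F, q) = (q - 4)/(F + (-5 - 20)) = (-4 + q)/(F - 25) = (-4 + q)/(-25 + F))
788/(-15*P(-2, 6) - 13) = 788/(-15*(-4 + 6)/(-25 - 2) - 13) = 788/(-15*2/(-27) - 13) = 788/(-(-5)*2/9 - 13) = 788/(-15*(-2/27) - 13) = 788/(10/9 - 13) = 788/(-107/9) = 788*(-9/107) = -7092/107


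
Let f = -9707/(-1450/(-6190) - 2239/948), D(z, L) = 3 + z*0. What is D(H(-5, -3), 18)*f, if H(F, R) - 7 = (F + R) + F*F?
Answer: 17088552252/1248481 ≈ 13687.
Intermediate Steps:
H(F, R) = 7 + F + R + F**2 (H(F, R) = 7 + ((F + R) + F*F) = 7 + ((F + R) + F**2) = 7 + (F + R + F**2) = 7 + F + R + F**2)
D(z, L) = 3 (D(z, L) = 3 + 0 = 3)
f = 5696184084/1248481 (f = -9707/(-1450*(-1/6190) - 2239*1/948) = -9707/(145/619 - 2239/948) = -9707/(-1248481/586812) = -9707*(-586812/1248481) = 5696184084/1248481 ≈ 4562.5)
D(H(-5, -3), 18)*f = 3*(5696184084/1248481) = 17088552252/1248481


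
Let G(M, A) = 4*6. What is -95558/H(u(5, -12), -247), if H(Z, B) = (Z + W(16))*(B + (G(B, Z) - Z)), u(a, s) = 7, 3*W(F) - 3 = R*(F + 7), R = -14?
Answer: -143337/34270 ≈ -4.1826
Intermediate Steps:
W(F) = -95/3 - 14*F/3 (W(F) = 1 + (-14*(F + 7))/3 = 1 + (-14*(7 + F))/3 = 1 + (-98 - 14*F)/3 = 1 + (-98/3 - 14*F/3) = -95/3 - 14*F/3)
G(M, A) = 24
H(Z, B) = (-319/3 + Z)*(24 + B - Z) (H(Z, B) = (Z + (-95/3 - 14/3*16))*(B + (24 - Z)) = (Z + (-95/3 - 224/3))*(24 + B - Z) = (Z - 319/3)*(24 + B - Z) = (-319/3 + Z)*(24 + B - Z))
-95558/H(u(5, -12), -247) = -95558/(-2552 - 1*7² - 319/3*(-247) + (391/3)*7 - 247*7) = -95558/(-2552 - 1*49 + 78793/3 + 2737/3 - 1729) = -95558/(-2552 - 49 + 78793/3 + 2737/3 - 1729) = -95558/68540/3 = -95558*3/68540 = -143337/34270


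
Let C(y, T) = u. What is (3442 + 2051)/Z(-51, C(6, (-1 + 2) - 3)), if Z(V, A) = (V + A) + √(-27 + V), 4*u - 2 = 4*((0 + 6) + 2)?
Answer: -933810/7537 - 21972*I*√78/7537 ≈ -123.9 - 25.747*I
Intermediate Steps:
u = 17/2 (u = ½ + (4*((0 + 6) + 2))/4 = ½ + (4*(6 + 2))/4 = ½ + (4*8)/4 = ½ + (¼)*32 = ½ + 8 = 17/2 ≈ 8.5000)
C(y, T) = 17/2
Z(V, A) = A + V + √(-27 + V) (Z(V, A) = (A + V) + √(-27 + V) = A + V + √(-27 + V))
(3442 + 2051)/Z(-51, C(6, (-1 + 2) - 3)) = (3442 + 2051)/(17/2 - 51 + √(-27 - 51)) = 5493/(17/2 - 51 + √(-78)) = 5493/(17/2 - 51 + I*√78) = 5493/(-85/2 + I*√78)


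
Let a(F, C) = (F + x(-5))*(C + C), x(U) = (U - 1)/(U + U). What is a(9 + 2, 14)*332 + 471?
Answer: 541523/5 ≈ 1.0830e+5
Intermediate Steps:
x(U) = (-1 + U)/(2*U) (x(U) = (-1 + U)/((2*U)) = (-1 + U)*(1/(2*U)) = (-1 + U)/(2*U))
a(F, C) = 2*C*(⅗ + F) (a(F, C) = (F + (½)*(-1 - 5)/(-5))*(C + C) = (F + (½)*(-⅕)*(-6))*(2*C) = (F + ⅗)*(2*C) = (⅗ + F)*(2*C) = 2*C*(⅗ + F))
a(9 + 2, 14)*332 + 471 = ((⅖)*14*(3 + 5*(9 + 2)))*332 + 471 = ((⅖)*14*(3 + 5*11))*332 + 471 = ((⅖)*14*(3 + 55))*332 + 471 = ((⅖)*14*58)*332 + 471 = (1624/5)*332 + 471 = 539168/5 + 471 = 541523/5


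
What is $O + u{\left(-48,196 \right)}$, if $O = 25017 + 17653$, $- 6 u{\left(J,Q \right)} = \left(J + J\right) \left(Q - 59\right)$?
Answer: $44862$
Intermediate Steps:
$u{\left(J,Q \right)} = - \frac{J \left(-59 + Q\right)}{3}$ ($u{\left(J,Q \right)} = - \frac{\left(J + J\right) \left(Q - 59\right)}{6} = - \frac{2 J \left(-59 + Q\right)}{6} = - \frac{J \left(-59 + Q\right)}{3}$)
$O = 42670$
$O + u{\left(-48,196 \right)} = 42670 + \frac{1}{3} \left(-48\right) \left(59 - 196\right) = 42670 + \frac{1}{3} \left(-48\right) \left(-137\right) = 42670 + 2192 = 44862$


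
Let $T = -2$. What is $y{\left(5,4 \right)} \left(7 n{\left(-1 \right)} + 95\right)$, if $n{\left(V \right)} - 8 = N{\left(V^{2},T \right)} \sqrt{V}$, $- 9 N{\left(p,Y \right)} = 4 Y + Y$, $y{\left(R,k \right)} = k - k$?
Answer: $0$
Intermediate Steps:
$y{\left(R,k \right)} = 0$
$N{\left(p,Y \right)} = - \frac{5 Y}{9}$ ($N{\left(p,Y \right)} = - \frac{4 Y + Y}{9} = - \frac{5 Y}{9}$)
$n{\left(V \right)} = 8 + \frac{10 \sqrt{V}}{9}$ ($n{\left(V \right)} = 8 + \left(- \frac{5}{9}\right) \left(-2\right) \sqrt{V} = 8 + \frac{10 \sqrt{V}}{9}$)
$y{\left(5,4 \right)} \left(7 n{\left(-1 \right)} + 95\right) = 0 \left(7 \left(8 + \frac{10 \sqrt{-1}}{9}\right) + 95\right) = 0 \left(7 \left(8 + \frac{10 i}{9}\right) + 95\right) = 0 \left(\left(56 + \frac{70 i}{9}\right) + 95\right) = 0 \left(151 + \frac{70 i}{9}\right) = 0$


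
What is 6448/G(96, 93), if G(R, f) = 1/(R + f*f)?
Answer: 56387760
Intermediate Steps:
G(R, f) = 1/(R + f²)
6448/G(96, 93) = 6448/(1/(96 + 93²)) = 6448/(1/(96 + 8649)) = 6448/(1/8745) = 6448*8745 = 56387760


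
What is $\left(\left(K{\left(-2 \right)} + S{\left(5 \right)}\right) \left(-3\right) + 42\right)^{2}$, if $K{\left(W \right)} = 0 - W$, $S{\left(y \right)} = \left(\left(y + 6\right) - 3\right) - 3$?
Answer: $441$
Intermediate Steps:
$S{\left(y \right)} = y$ ($S{\left(y \right)} = \left(\left(6 + y\right) - 3\right) - 3 = \left(3 + y\right) - 3 = y$)
$K{\left(W \right)} = - W$
$\left(\left(K{\left(-2 \right)} + S{\left(5 \right)}\right) \left(-3\right) + 42\right)^{2} = \left(\left(\left(-1\right) \left(-2\right) + 5\right) \left(-3\right) + 42\right)^{2} = \left(\left(2 + 5\right) \left(-3\right) + 42\right)^{2} = \left(7 \left(-3\right) + 42\right)^{2} = \left(-21 + 42\right)^{2} = 21^{2} = 441$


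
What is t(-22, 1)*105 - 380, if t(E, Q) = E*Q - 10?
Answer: -3740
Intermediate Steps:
t(E, Q) = -10 + E*Q
t(-22, 1)*105 - 380 = (-10 - 22*1)*105 - 380 = (-10 - 22)*105 - 380 = -32*105 - 380 = -3360 - 380 = -3740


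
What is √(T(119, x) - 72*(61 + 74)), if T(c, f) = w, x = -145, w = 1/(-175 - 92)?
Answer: I*√692929347/267 ≈ 98.59*I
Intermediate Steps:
w = -1/267 (w = 1/(-267) = -1/267 ≈ -0.0037453)
T(c, f) = -1/267
√(T(119, x) - 72*(61 + 74)) = √(-1/267 - 72*(61 + 74)) = √(-1/267 - 72*135) = √(-1/267 - 9720) = √(-2595241/267) = I*√692929347/267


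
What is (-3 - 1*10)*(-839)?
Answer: 10907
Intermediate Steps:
(-3 - 1*10)*(-839) = (-3 - 10)*(-839) = -13*(-839) = 10907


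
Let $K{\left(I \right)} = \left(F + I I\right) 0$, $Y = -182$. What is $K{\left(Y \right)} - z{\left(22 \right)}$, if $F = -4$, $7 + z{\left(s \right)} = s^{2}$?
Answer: $-477$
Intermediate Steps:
$z{\left(s \right)} = -7 + s^{2}$
$K{\left(I \right)} = 0$ ($K{\left(I \right)} = \left(-4 + I I\right) 0 = \left(-4 + I^{2}\right) 0 = 0$)
$K{\left(Y \right)} - z{\left(22 \right)} = 0 - \left(-7 + 22^{2}\right) = 0 - \left(-7 + 484\right) = 0 - 477 = -477$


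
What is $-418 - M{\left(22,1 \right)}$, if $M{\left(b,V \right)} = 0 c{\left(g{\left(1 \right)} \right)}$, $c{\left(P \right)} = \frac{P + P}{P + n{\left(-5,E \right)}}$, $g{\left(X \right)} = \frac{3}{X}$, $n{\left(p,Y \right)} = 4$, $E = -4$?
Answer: $-418$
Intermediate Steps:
$c{\left(P \right)} = \frac{2 P}{4 + P}$ ($c{\left(P \right)} = \frac{P + P}{P + 4} = \frac{2 P}{4 + P}$)
$M{\left(b,V \right)} = 0$ ($M{\left(b,V \right)} = 0 \frac{2 \cdot \frac{3}{1}}{4 + \frac{3}{1}} = 0 \frac{2 \cdot 3 \cdot 1}{4 + 3 \cdot 1} = 0 \cdot 2 \cdot 3 \frac{1}{4 + 3} = 0 \cdot 2 \cdot 3 \cdot \frac{1}{7} = 0 \cdot \frac{6}{7} = 0$)
$-418 - M{\left(22,1 \right)} = -418 - 0 = -418 + 0 = -418$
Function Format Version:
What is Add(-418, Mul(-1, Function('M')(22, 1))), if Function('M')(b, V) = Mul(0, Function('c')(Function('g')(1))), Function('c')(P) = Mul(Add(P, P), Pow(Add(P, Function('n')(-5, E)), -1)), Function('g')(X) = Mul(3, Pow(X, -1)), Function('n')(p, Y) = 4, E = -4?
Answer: -418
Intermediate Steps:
Function('c')(P) = Mul(2, P, Pow(Add(4, P), -1)) (Function('c')(P) = Mul(Add(P, P), Pow(Add(P, 4), -1)) = Mul(Mul(2, P), Pow(Add(4, P), -1)) = Mul(2, P, Pow(Add(4, P), -1)))
Function('M')(b, V) = 0 (Function('M')(b, V) = Mul(0, Mul(2, Mul(3, Pow(1, -1)), Pow(Add(4, Mul(3, Pow(1, -1))), -1))) = Mul(0, Mul(2, Mul(3, 1), Pow(Add(4, Mul(3, 1)), -1))) = Mul(0, Mul(2, 3, Pow(Add(4, 3), -1))) = Mul(0, Mul(2, 3, Pow(7, -1))) = Mul(0, Mul(2, 3, Rational(1, 7))) = Mul(0, Rational(6, 7)) = 0)
Add(-418, Mul(-1, Function('M')(22, 1))) = Add(-418, Mul(-1, 0)) = Add(-418, 0) = -418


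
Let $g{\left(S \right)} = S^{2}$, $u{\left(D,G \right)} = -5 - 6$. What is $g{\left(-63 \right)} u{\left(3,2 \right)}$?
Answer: $-43659$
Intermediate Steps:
$u{\left(D,G \right)} = -11$ ($u{\left(D,G \right)} = -5 - 6 = -11$)
$g{\left(-63 \right)} u{\left(3,2 \right)} = \left(-63\right)^{2} \left(-11\right) = 3969 \left(-11\right) = -43659$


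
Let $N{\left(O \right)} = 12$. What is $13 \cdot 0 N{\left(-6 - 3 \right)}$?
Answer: $0$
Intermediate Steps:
$13 \cdot 0 N{\left(-6 - 3 \right)} = 13 \cdot 0 \cdot 12 = 0 \cdot 12 = 0$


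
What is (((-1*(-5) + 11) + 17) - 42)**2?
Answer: 81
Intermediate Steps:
(((-1*(-5) + 11) + 17) - 42)**2 = (((5 + 11) + 17) - 42)**2 = ((16 + 17) - 42)**2 = (33 - 42)**2 = (-9)**2 = 81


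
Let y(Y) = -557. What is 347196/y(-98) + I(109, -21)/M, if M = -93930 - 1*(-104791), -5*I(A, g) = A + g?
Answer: -18854527796/30247885 ≈ -623.33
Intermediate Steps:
I(A, g) = -A/5 - g/5 (I(A, g) = -(A + g)/5 = -A/5 - g/5)
M = 10861 (M = -93930 + 104791 = 10861)
347196/y(-98) + I(109, -21)/M = 347196/(-557) + (-⅕*109 - ⅕*(-21))/10861 = 347196*(-1/557) + (-109/5 + 21/5)*(1/10861) = -347196/557 - 88/5*1/10861 = -347196/557 - 88/54305 = -18854527796/30247885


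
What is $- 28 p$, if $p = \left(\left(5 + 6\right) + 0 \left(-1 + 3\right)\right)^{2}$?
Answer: $-3388$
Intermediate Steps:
$p = 121$ ($p = \left(11 + 0 \cdot 2\right)^{2} = \left(11 + 0\right)^{2} = 11^{2} = 121$)
$- 28 p = \left(-28\right) 121 = -3388$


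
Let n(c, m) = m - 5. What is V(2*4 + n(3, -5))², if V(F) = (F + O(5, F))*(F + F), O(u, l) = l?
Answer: 256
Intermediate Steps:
n(c, m) = -5 + m
V(F) = 4*F² (V(F) = (F + F)*(F + F) = (2*F)*(2*F) = 4*F²)
V(2*4 + n(3, -5))² = (4*(2*4 + (-5 - 5))²)² = (4*(8 - 10)²)² = (4*(-2)²)² = (4*4)² = 16² = 256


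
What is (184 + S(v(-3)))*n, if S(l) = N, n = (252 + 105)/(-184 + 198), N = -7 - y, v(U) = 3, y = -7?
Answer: 4692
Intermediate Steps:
N = 0 (N = -7 - 1*(-7) = -7 + 7 = 0)
n = 51/2 (n = 357/14 = 357*(1/14) = 51/2 ≈ 25.500)
S(l) = 0
(184 + S(v(-3)))*n = (184 + 0)*(51/2) = 184*(51/2) = 4692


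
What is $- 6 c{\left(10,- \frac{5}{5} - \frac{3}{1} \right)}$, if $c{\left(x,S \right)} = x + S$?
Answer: $-36$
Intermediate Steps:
$c{\left(x,S \right)} = S + x$
$- 6 c{\left(10,- \frac{5}{5} - \frac{3}{1} \right)} = - 6 \left(\left(- \frac{5}{5} - \frac{3}{1}\right) + 10\right) = - 6 \left(\left(\left(-5\right) \frac{1}{5} - 3\right) + 10\right) = - 6 \left(\left(-1 - 3\right) + 10\right) = - 6 \left(-4 + 10\right) = \left(-6\right) 6 = -36$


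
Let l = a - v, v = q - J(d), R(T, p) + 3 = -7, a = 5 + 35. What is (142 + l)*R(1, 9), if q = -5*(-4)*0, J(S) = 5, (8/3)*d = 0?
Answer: -1870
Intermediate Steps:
d = 0 (d = (3/8)*0 = 0)
q = 0 (q = 20*0 = 0)
a = 40
R(T, p) = -10 (R(T, p) = -3 - 7 = -10)
v = -5 (v = 0 - 1*5 = 0 - 5 = -5)
l = 45 (l = 40 - 1*(-5) = 40 + 5 = 45)
(142 + l)*R(1, 9) = (142 + 45)*(-10) = 187*(-10) = -1870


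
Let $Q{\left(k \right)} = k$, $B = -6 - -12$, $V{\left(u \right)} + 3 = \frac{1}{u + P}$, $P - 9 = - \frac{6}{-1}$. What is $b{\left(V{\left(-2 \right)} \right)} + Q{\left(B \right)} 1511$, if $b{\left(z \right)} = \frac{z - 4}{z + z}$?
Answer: $\frac{344553}{38} \approx 9067.2$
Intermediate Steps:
$P = 15$ ($P = 9 - \frac{6}{-1} = 9 - -6 = 9 + 6 = 15$)
$V{\left(u \right)} = -3 + \frac{1}{15 + u}$ ($V{\left(u \right)} = -3 + \frac{1}{u + 15} = -3 + \frac{1}{15 + u}$)
$B = 6$ ($B = -6 + 12 = 6$)
$b{\left(z \right)} = \frac{-4 + z}{2 z}$
$b{\left(V{\left(-2 \right)} \right)} + Q{\left(B \right)} 1511 = \frac{-4 + \frac{-44 - -6}{15 - 2}}{2 \frac{-44 - -6}{15 - 2}} + 6 \cdot 1511 = \frac{-4 + \frac{-44 + 6}{13}}{2 \frac{-44 + 6}{13}} + 9066 = \frac{-4 + \frac{1}{13} \left(-38\right)}{2 \cdot \frac{1}{13} \left(-38\right)} + 9066 = \frac{-4 - \frac{38}{13}}{2 \left(- \frac{38}{13}\right)} + 9066 = \frac{1}{2} \left(- \frac{13}{38}\right) \left(- \frac{90}{13}\right) + 9066 = \frac{45}{38} + 9066 = \frac{344553}{38}$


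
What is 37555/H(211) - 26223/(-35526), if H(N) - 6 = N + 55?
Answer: 223551931/1610512 ≈ 138.81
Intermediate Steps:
H(N) = 61 + N (H(N) = 6 + (N + 55) = 6 + (55 + N) = 61 + N)
37555/H(211) - 26223/(-35526) = 37555/(61 + 211) - 26223/(-35526) = 37555/272 - 26223*(-1/35526) = 37555*(1/272) + 8741/11842 = 37555/272 + 8741/11842 = 223551931/1610512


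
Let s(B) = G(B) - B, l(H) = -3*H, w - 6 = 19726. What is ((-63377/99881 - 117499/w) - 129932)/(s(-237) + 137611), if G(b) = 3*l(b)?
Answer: -256089714503927/275881818694052 ≈ -0.92826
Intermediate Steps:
w = 19732 (w = 6 + 19726 = 19732)
G(b) = -9*b (G(b) = 3*(-3*b) = -9*b)
s(B) = -10*B (s(B) = -9*B - B = -10*B)
((-63377/99881 - 117499/w) - 129932)/(s(-237) + 137611) = ((-63377/99881 - 117499/19732) - 129932)/(-10*(-237) + 137611) = ((-63377*1/99881 - 117499*1/19732) - 129932)/(2370 + 137611) = ((-63377/99881 - 117499/19732) - 129932)/139981 = (-12986472583/1970851892 - 129932)*(1/139981) = -256089714503927/1970851892*1/139981 = -256089714503927/275881818694052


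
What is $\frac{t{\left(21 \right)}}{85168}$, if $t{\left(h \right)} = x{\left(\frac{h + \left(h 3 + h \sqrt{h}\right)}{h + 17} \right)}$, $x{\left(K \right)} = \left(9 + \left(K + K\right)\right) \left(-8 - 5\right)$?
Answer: $- \frac{3315}{1618192} - \frac{273 \sqrt{21}}{1618192} \approx -0.0028217$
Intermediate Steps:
$x{\left(K \right)} = -117 - 26 K$ ($x{\left(K \right)} = \left(9 + 2 K\right) \left(-13\right) = -117 - 26 K$)
$t{\left(h \right)} = -117 - \frac{26 \left(h^{\frac{3}{2}} + 4 h\right)}{17 + h}$ ($t{\left(h \right)} = -117 - 26 \frac{h + \left(h 3 + h \sqrt{h}\right)}{h + 17} = -117 - 26 \frac{h + \left(3 h + h^{\frac{3}{2}}\right)}{17 + h} = -117 - 26 \frac{h + \left(h^{\frac{3}{2}} + 3 h\right)}{17 + h} = -117 - 26 \frac{h^{\frac{3}{2}} + 4 h}{17 + h} = -117 - \frac{26 \left(h^{\frac{3}{2}} + 4 h\right)}{17 + h}$)
$\frac{t{\left(21 \right)}}{85168} = \frac{13 \frac{1}{17 + 21} \left(-153 - 357 - 2 \cdot 21^{\frac{3}{2}}\right)}{85168} = \frac{13 \left(-153 - 357 - 2 \cdot 21 \sqrt{21}\right)}{38} \cdot \frac{1}{85168} = 13 \cdot \frac{1}{38} \left(-153 - 357 - 42 \sqrt{21}\right) \frac{1}{85168} = 13 \cdot \frac{1}{38} \left(-510 - 42 \sqrt{21}\right) \frac{1}{85168} = \left(- \frac{3315}{19} - \frac{273 \sqrt{21}}{19}\right) \frac{1}{85168} = - \frac{3315}{1618192} - \frac{273 \sqrt{21}}{1618192}$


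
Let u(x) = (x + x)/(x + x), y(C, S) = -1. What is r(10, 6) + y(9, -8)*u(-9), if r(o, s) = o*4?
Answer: 39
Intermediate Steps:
r(o, s) = 4*o
u(x) = 1 (u(x) = (2*x)/((2*x)) = (2*x)*(1/(2*x)) = 1)
r(10, 6) + y(9, -8)*u(-9) = 4*10 - 1*1 = 40 - 1 = 39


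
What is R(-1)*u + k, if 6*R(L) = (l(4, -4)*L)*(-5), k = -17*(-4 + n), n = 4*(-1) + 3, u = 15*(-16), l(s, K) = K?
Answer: 885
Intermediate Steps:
u = -240
n = -1 (n = -4 + 3 = -1)
k = 85 (k = -17*(-4 - 1) = -17*(-5) = 85)
R(L) = 10*L/3 (R(L) = (-4*L*(-5))/6 = (20*L)/6 = 10*L/3)
R(-1)*u + k = ((10/3)*(-1))*(-240) + 85 = -10/3*(-240) + 85 = 800 + 85 = 885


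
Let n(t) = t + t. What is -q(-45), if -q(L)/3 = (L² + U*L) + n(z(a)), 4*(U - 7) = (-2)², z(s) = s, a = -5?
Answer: 4965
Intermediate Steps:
n(t) = 2*t
U = 8 (U = 7 + (¼)*(-2)² = 7 + (¼)*4 = 7 + 1 = 8)
q(L) = 30 - 24*L - 3*L² (q(L) = -3*((L² + 8*L) + 2*(-5)) = -3*((L² + 8*L) - 10) = -3*(-10 + L² + 8*L) = 30 - 24*L - 3*L²)
-q(-45) = -(30 - 24*(-45) - 3*(-45)²) = -(30 + 1080 - 3*2025) = -(30 + 1080 - 6075) = -1*(-4965) = 4965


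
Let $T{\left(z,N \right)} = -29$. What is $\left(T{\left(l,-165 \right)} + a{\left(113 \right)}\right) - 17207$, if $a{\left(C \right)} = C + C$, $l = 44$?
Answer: $-17010$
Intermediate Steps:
$a{\left(C \right)} = 2 C$
$\left(T{\left(l,-165 \right)} + a{\left(113 \right)}\right) - 17207 = \left(-29 + 2 \cdot 113\right) - 17207 = \left(-29 + 226\right) - 17207 = 197 - 17207 = -17010$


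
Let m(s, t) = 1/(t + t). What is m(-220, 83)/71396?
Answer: 1/11851736 ≈ 8.4376e-8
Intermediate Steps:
m(s, t) = 1/(2*t)
m(-220, 83)/71396 = ((½)/83)/71396 = ((½)*(1/83))*(1/71396) = (1/166)*(1/71396) = 1/11851736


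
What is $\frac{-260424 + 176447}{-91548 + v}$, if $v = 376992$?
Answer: $- \frac{83977}{285444} \approx -0.2942$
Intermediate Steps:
$\frac{-260424 + 176447}{-91548 + v} = \frac{-260424 + 176447}{-91548 + 376992} = - \frac{83977}{285444}$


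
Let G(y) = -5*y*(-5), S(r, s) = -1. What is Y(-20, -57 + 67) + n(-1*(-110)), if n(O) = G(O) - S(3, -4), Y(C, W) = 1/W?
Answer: 27511/10 ≈ 2751.1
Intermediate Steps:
G(y) = 25*y
n(O) = 1 + 25*O (n(O) = 25*O - 1*(-1) = 25*O + 1 = 1 + 25*O)
Y(-20, -57 + 67) + n(-1*(-110)) = 1/(-57 + 67) + (1 + 25*(-1*(-110))) = 1/10 + (1 + 25*110) = ⅒ + (1 + 2750) = ⅒ + 2751 = 27511/10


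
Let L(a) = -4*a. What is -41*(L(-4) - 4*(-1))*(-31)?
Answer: 25420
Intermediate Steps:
-41*(L(-4) - 4*(-1))*(-31) = -41*(-4*(-4) - 4*(-1))*(-31) = -41*(16 + 4)*(-31) = -41*20*(-31) = -820*(-31) = 25420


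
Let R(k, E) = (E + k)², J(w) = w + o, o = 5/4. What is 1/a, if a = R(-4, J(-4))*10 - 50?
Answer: 8/3245 ≈ 0.0024653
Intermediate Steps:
o = 5/4 (o = 5*(¼) = 5/4 ≈ 1.2500)
J(w) = 5/4 + w (J(w) = w + 5/4 = 5/4 + w)
a = 3245/8 (a = ((5/4 - 4) - 4)²*10 - 50 = (-11/4 - 4)²*10 - 50 = (-27/4)²*10 - 50 = (729/16)*10 - 50 = 3645/8 - 50 = 3245/8 ≈ 405.63)
1/a = 1/(3245/8) = 8/3245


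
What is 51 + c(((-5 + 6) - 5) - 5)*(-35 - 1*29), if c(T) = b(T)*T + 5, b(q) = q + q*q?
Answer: 41203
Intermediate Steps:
b(q) = q + q²
c(T) = 5 + T²*(1 + T) (c(T) = (T*(1 + T))*T + 5 = T²*(1 + T) + 5 = 5 + T²*(1 + T))
51 + c(((-5 + 6) - 5) - 5)*(-35 - 1*29) = 51 + (5 + (((-5 + 6) - 5) - 5)²*(1 + (((-5 + 6) - 5) - 5)))*(-35 - 1*29) = 51 + (5 + ((1 - 5) - 5)²*(1 + ((1 - 5) - 5)))*(-35 - 29) = 51 + (5 + (-4 - 5)²*(1 + (-4 - 5)))*(-64) = 51 + (5 + (-9)²*(1 - 9))*(-64) = 51 + (5 + 81*(-8))*(-64) = 51 + (5 - 648)*(-64) = 51 - 643*(-64) = 51 + 41152 = 41203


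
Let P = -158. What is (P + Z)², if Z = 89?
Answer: 4761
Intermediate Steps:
(P + Z)² = (-158 + 89)² = (-69)² = 4761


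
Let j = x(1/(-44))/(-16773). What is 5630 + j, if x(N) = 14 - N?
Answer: 4155006943/738012 ≈ 5630.0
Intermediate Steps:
j = -617/738012 (j = (14 - 1/(-44))/(-16773) = (14 - 1*(-1/44))*(-1/16773) = (14 + 1/44)*(-1/16773) = (617/44)*(-1/16773) = -617/738012 ≈ -0.00083603)
5630 + j = 5630 - 617/738012 = 4155006943/738012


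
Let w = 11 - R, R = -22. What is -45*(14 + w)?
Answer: -2115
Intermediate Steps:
w = 33 (w = 11 - 1*(-22) = 11 + 22 = 33)
-45*(14 + w) = -45*(14 + 33) = -45*47 = -2115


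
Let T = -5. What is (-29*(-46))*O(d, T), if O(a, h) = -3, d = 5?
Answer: -4002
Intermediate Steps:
(-29*(-46))*O(d, T) = -29*(-46)*(-3) = 1334*(-3) = -4002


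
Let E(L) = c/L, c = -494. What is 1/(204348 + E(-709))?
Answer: 709/144883226 ≈ 4.8936e-6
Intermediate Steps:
E(L) = -494/L
1/(204348 + E(-709)) = 1/(204348 - 494/(-709)) = 1/(204348 - 494*(-1/709)) = 1/(204348 + 494/709) = 1/(144883226/709) = 709/144883226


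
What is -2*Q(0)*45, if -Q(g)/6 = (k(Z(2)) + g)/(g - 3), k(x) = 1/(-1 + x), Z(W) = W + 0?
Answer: -180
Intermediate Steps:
Z(W) = W
Q(g) = -6*(1 + g)/(-3 + g) (Q(g) = -6*(1/(-1 + 2) + g)/(g - 3) = -6*(1/1 + g)/(-3 + g) = -6*(1 + g)/(-3 + g))
-2*Q(0)*45 = -12*(-1 - 1*0)/(-3 + 0)*45 = -12*(-1 + 0)/(-3)*45 = -12*(-1)*(-1)/3*45 = -2*2*45 = -4*45 = -180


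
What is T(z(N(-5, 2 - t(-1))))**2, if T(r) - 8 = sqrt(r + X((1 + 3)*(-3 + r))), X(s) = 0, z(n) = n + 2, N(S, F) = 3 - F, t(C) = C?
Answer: (8 + sqrt(2))**2 ≈ 88.627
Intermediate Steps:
z(n) = 2 + n
T(r) = 8 + sqrt(r) (T(r) = 8 + sqrt(r + 0) = 8 + sqrt(r))
T(z(N(-5, 2 - t(-1))))**2 = (8 + sqrt(2 + (3 - (2 - 1*(-1)))))**2 = (8 + sqrt(2 + (3 - (2 + 1))))**2 = (8 + sqrt(2 + (3 - 1*3)))**2 = (8 + sqrt(2 + (3 - 3)))**2 = (8 + sqrt(2 + 0))**2 = (8 + sqrt(2))**2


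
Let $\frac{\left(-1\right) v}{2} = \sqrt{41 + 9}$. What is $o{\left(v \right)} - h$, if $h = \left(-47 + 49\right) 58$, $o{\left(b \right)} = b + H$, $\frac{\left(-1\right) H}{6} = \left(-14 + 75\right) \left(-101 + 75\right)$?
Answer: $9400 - 10 \sqrt{2} \approx 9385.9$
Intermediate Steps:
$H = 9516$ ($H = - 6 \left(-14 + 75\right) \left(-101 + 75\right) = - 6 \cdot 61 \left(-26\right) = \left(-6\right) \left(-1586\right) = 9516$)
$v = - 10 \sqrt{2}$ ($v = - 2 \sqrt{41 + 9} = - 2 \sqrt{50} = - 2 \cdot 5 \sqrt{2} = - 10 \sqrt{2} \approx -14.142$)
$o{\left(b \right)} = 9516 + b$ ($o{\left(b \right)} = b + 9516 = 9516 + b$)
$h = 116$ ($h = 2 \cdot 58 = 116$)
$o{\left(v \right)} - h = \left(9516 - 10 \sqrt{2}\right) - 116 = 9400 - 10 \sqrt{2}$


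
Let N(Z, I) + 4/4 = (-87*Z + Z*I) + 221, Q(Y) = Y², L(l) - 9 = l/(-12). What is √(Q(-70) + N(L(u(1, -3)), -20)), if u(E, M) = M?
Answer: √16521/2 ≈ 64.267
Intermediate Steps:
L(l) = 9 - l/12 (L(l) = 9 + l/(-12) = 9 + l*(-1/12) = 9 - l/12)
N(Z, I) = 220 - 87*Z + I*Z (N(Z, I) = -1 + ((-87*Z + Z*I) + 221) = -1 + ((-87*Z + I*Z) + 221) = -1 + (221 - 87*Z + I*Z) = 220 - 87*Z + I*Z)
√(Q(-70) + N(L(u(1, -3)), -20)) = √((-70)² + (220 - 87*(9 - 1/12*(-3)) - 20*(9 - 1/12*(-3)))) = √(4900 + (220 - 87*(9 + ¼) - 20*(9 + ¼))) = √(4900 + (220 - 87*37/4 - 20*37/4)) = √(4900 + (220 - 3219/4 - 185)) = √(4900 - 3079/4) = √(16521/4) = √16521/2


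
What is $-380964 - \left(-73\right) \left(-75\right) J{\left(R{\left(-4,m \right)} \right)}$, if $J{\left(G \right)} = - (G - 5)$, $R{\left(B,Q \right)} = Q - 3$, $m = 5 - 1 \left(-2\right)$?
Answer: $-386439$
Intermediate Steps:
$m = 7$ ($m = 5 - -2 = 5 + 2 = 7$)
$R{\left(B,Q \right)} = -3 + Q$ ($R{\left(B,Q \right)} = Q - 3 = -3 + Q$)
$J{\left(G \right)} = 5 - G$ ($J{\left(G \right)} = - (-5 + G) = 5 - G$)
$-380964 - \left(-73\right) \left(-75\right) J{\left(R{\left(-4,m \right)} \right)} = -380964 - \left(-73\right) \left(-75\right) \left(5 - \left(-3 + 7\right)\right) = -380964 - 5475 \left(5 - 4\right) = -380964 - 5475 \cdot 1 = -380964 - 5475 = -386439$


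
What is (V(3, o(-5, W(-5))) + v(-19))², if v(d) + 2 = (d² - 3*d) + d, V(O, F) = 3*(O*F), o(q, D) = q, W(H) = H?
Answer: 123904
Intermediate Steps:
V(O, F) = 3*F*O (V(O, F) = 3*(F*O) = 3*F*O)
v(d) = -2 + d² - 2*d (v(d) = -2 + ((d² - 3*d) + d) = -2 + (d² - 2*d) = -2 + d² - 2*d)
(V(3, o(-5, W(-5))) + v(-19))² = (3*(-5)*3 + (-2 + (-19)² - 2*(-19)))² = (-45 + (-2 + 361 + 38))² = (-45 + 397)² = 352² = 123904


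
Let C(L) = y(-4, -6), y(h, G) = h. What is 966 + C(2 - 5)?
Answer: 962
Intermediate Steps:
C(L) = -4
966 + C(2 - 5) = 966 - 4 = 962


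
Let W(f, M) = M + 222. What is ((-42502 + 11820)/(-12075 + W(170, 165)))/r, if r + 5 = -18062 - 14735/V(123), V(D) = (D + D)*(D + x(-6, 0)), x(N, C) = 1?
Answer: -38996822/268400554961 ≈ -0.00014529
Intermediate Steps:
V(D) = 2*D*(1 + D) (V(D) = (D + D)*(D + 1) = (2*D)*(1 + D) = 2*D*(1 + D))
W(f, M) = 222 + M
r = -551130503/30504 (r = -5 + (-18062 - 14735*1/(246*(1 + 123))) = -5 + (-18062 - 14735/(2*123*124)) = -5 + (-18062 - 14735/30504) = -5 - 550977983/30504 = -551130503/30504 ≈ -18067.)
((-42502 + 11820)/(-12075 + W(170, 165)))/r = ((-42502 + 11820)/(-12075 + (222 + 165)))/(-551130503/30504) = -30682/(-12075 + 387)*(-30504/551130503) = -30682/(-11688)*(-30504/551130503) = -30682*(-1/11688)*(-30504/551130503) = (15341/5844)*(-30504/551130503) = -38996822/268400554961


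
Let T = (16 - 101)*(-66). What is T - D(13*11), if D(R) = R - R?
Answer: 5610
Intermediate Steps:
D(R) = 0
T = 5610 (T = -85*(-66) = 5610)
T - D(13*11) = 5610 - 1*0 = 5610 + 0 = 5610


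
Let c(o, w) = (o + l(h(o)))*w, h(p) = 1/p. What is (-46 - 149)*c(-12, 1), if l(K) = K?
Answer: 9425/4 ≈ 2356.3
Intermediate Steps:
h(p) = 1/p
c(o, w) = w*(o + 1/o) (c(o, w) = (o + 1/o)*w = w*(o + 1/o))
(-46 - 149)*c(-12, 1) = (-46 - 149)*(-12*1 + 1/(-12)) = -195*(-12 + 1*(-1/12)) = -195*(-12 - 1/12) = -195*(-145/12) = 9425/4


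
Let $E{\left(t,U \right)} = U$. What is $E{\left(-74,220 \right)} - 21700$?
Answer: $-21480$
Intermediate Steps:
$E{\left(-74,220 \right)} - 21700 = 220 - 21700 = -21480$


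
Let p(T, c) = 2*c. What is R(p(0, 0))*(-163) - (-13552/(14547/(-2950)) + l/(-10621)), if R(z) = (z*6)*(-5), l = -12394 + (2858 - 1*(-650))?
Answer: -32672296234/11884899 ≈ -2749.1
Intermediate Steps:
l = -8886 (l = -12394 + (2858 + 650) = -12394 + 3508 = -8886)
R(z) = -30*z (R(z) = (6*z)*(-5) = -30*z)
R(p(0, 0))*(-163) - (-13552/(14547/(-2950)) + l/(-10621)) = -60*0*(-163) - (-13552/(14547/(-2950)) - 8886/(-10621)) = -30*0*(-163) - (-13552/(14547*(-1/2950)) - 8886*(-1/10621)) = 0*(-163) - (-13552/(-14547/2950) + 8886/10621) = 0 - (-13552*(-2950/14547) + 8886/10621) = 0 - (39978400/14547 + 8886/10621) = 0 - 1*32672296234/11884899 = 0 - 32672296234/11884899 = -32672296234/11884899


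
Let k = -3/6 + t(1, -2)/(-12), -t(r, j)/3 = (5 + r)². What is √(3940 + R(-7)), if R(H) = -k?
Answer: √15726/2 ≈ 62.702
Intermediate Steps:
t(r, j) = -3*(5 + r)²
k = 17/2 (k = -3/6 - 3*(5 + 1)²/(-12) = -3*⅙ - 3*6²*(-1/12) = -½ - 3*36*(-1/12) = -½ - 108*(-1/12) = -½ + 9 = 17/2 ≈ 8.5000)
R(H) = -17/2 (R(H) = -1*17/2 = -17/2)
√(3940 + R(-7)) = √(3940 - 17/2) = √(7863/2) = √15726/2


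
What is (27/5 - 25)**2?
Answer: 9604/25 ≈ 384.16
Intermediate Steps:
(27/5 - 25)**2 = (-98/5)**2 = 9604/25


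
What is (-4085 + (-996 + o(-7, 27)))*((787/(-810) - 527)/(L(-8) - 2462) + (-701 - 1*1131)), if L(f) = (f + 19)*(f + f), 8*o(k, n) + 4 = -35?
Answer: 159255155439161/17094240 ≈ 9.3163e+6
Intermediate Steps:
o(k, n) = -39/8 (o(k, n) = -1/2 + (1/8)*(-35) = -1/2 - 35/8 = -39/8)
L(f) = 2*f*(19 + f) (L(f) = (19 + f)*(2*f) = 2*f*(19 + f))
(-4085 + (-996 + o(-7, 27)))*((787/(-810) - 527)/(L(-8) - 2462) + (-701 - 1*1131)) = (-4085 + (-996 - 39/8))*((787/(-810) - 527)/(2*(-8)*(19 - 8) - 2462) + (-701 - 1*1131)) = (-4085 - 8007/8)*((787*(-1/810) - 527)/(2*(-8)*11 - 2462) + (-701 - 1131)) = -40687*((-787/810 - 527)/(-176 - 2462) - 1832)/8 = -40687*(-427657/810/(-2638) - 1832)/8 = -40687*(-427657/810*(-1/2638) - 1832)/8 = -40687*(427657/2136780 - 1832)/8 = -40687/8*(-3914153303/2136780) = 159255155439161/17094240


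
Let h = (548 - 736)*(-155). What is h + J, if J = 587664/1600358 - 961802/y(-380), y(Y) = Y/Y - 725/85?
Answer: 8034037614831/51211456 ≈ 1.5688e+5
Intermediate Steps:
y(Y) = -128/17 (y(Y) = 1 - 725*1/85 = 1 - 145/17 = -128/17)
J = 6541735786991/51211456 (J = 587664/1600358 - 961802/(-128/17) = 587664*(1/1600358) - 961802*(-17/128) = 293832/800179 + 8175317/64 = 6541735786991/51211456 ≈ 1.2774e+5)
h = 29140 (h = -188*(-155) = 29140)
h + J = 29140 + 6541735786991/51211456 = 8034037614831/51211456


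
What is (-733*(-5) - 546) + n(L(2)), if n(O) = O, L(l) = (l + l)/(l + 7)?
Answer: 28075/9 ≈ 3119.4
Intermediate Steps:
L(l) = 2*l/(7 + l) (L(l) = (2*l)/(7 + l) = 2*l/(7 + l))
(-733*(-5) - 546) + n(L(2)) = (-733*(-5) - 546) + 2*2/(7 + 2) = (3665 - 546) + 2*2/9 = 3119 + 2*2*(⅑) = 3119 + 4/9 = 28075/9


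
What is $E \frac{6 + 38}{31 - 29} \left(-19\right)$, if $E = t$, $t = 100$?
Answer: $-41800$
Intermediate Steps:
$E = 100$
$E \frac{6 + 38}{31 - 29} \left(-19\right) = 100 \frac{6 + 38}{31 - 29} \left(-19\right) = 100 \cdot \frac{44}{2} \left(-19\right) = 100 \cdot 44 \cdot \frac{1}{2} \left(-19\right) = 100 \cdot 22 \left(-19\right) = 2200 \left(-19\right) = -41800$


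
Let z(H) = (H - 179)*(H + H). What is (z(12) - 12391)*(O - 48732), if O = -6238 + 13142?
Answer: 685937372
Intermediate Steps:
O = 6904
z(H) = 2*H*(-179 + H) (z(H) = (-179 + H)*(2*H) = 2*H*(-179 + H))
(z(12) - 12391)*(O - 48732) = (2*12*(-179 + 12) - 12391)*(6904 - 48732) = (2*12*(-167) - 12391)*(-41828) = (-4008 - 12391)*(-41828) = -16399*(-41828) = 685937372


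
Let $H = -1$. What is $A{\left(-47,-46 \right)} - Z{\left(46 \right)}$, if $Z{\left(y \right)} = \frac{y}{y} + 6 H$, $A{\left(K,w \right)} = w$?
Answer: $-41$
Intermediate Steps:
$Z{\left(y \right)} = -5$ ($Z{\left(y \right)} = \frac{y}{y} + 6 \left(-1\right) = 1 - 6 = -5$)
$A{\left(-47,-46 \right)} - Z{\left(46 \right)} = -46 - -5 = -46 + 5 = -41$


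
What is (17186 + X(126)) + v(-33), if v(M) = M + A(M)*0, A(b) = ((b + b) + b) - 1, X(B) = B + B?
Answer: 17405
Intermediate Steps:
X(B) = 2*B
A(b) = -1 + 3*b (A(b) = (2*b + b) - 1 = 3*b - 1 = -1 + 3*b)
v(M) = M (v(M) = M + (-1 + 3*M)*0 = M + 0 = M)
(17186 + X(126)) + v(-33) = (17186 + 2*126) - 33 = (17186 + 252) - 33 = 17438 - 33 = 17405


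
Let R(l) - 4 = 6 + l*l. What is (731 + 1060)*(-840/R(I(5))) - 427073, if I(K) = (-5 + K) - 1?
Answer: -6202243/11 ≈ -5.6384e+5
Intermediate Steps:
I(K) = -6 + K
R(l) = 10 + l² (R(l) = 4 + (6 + l*l) = 4 + (6 + l²) = 10 + l²)
(731 + 1060)*(-840/R(I(5))) - 427073 = (731 + 1060)*(-840/(10 + (-6 + 5)²)) - 427073 = 1791*(-840/(10 + (-1)²)) - 427073 = 1791*(-840/(10 + 1)) - 427073 = 1791*(-840/11) - 427073 = -1504440/11 - 427073 = -6202243/11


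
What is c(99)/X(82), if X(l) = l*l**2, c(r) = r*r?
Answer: 9801/551368 ≈ 0.017776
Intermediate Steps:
c(r) = r**2
X(l) = l**3
c(99)/X(82) = 99**2/(82**3) = 9801/551368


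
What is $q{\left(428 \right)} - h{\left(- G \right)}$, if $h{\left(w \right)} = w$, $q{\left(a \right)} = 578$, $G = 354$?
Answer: $932$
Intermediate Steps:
$q{\left(428 \right)} - h{\left(- G \right)} = 578 - \left(-1\right) 354 = 578 - -354 = 578 + 354 = 932$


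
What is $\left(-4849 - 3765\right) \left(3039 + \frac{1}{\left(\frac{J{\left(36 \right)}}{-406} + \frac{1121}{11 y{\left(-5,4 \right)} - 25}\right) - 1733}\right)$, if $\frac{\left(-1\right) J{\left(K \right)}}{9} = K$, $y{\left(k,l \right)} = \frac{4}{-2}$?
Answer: $- \frac{219299183213359}{8377251} \approx -2.6178 \cdot 10^{7}$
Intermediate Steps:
$y{\left(k,l \right)} = -2$ ($y{\left(k,l \right)} = 4 \left(- \frac{1}{2}\right) = -2$)
$J{\left(K \right)} = - 9 K$
$\left(-4849 - 3765\right) \left(3039 + \frac{1}{\left(\frac{J{\left(36 \right)}}{-406} + \frac{1121}{11 y{\left(-5,4 \right)} - 25}\right) - 1733}\right) = \left(-4849 - 3765\right) \left(3039 + \frac{1}{\left(\frac{\left(-9\right) 36}{-406} + \frac{1121}{11 \left(-2\right) - 25}\right) - 1733}\right) = - 8614 \left(3039 + \frac{1}{\left(\left(-324\right) \left(- \frac{1}{406}\right) + \frac{1121}{-22 - 25}\right) - 1733}\right) = - 8614 \left(3039 + \frac{1}{\left(\frac{162}{203} + \frac{1121}{-47}\right) - 1733}\right) = - 8614 \left(3039 + \frac{1}{\left(\frac{162}{203} + 1121 \left(- \frac{1}{47}\right)\right) - 1733}\right) = - 8614 \left(3039 + \frac{1}{\left(\frac{162}{203} - \frac{1121}{47}\right) - 1733}\right) = - 8614 \left(3039 + \frac{1}{- \frac{219949}{9541} - 1733}\right) = - 8614 \left(3039 + \frac{1}{- \frac{16754502}{9541}}\right) = - 8614 \left(3039 - \frac{9541}{16754502}\right) = \left(-8614\right) \frac{50916922037}{16754502} = - \frac{219299183213359}{8377251}$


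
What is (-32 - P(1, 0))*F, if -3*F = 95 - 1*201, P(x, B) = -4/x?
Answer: -2968/3 ≈ -989.33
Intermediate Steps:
F = 106/3 (F = -(95 - 1*201)/3 = -(95 - 201)/3 = -⅓*(-106) = 106/3 ≈ 35.333)
(-32 - P(1, 0))*F = (-32 - (-4)/1)*(106/3) = (-32 - (-4))*(106/3) = (-32 - 1*(-4))*(106/3) = (-32 + 4)*(106/3) = -28*106/3 = -2968/3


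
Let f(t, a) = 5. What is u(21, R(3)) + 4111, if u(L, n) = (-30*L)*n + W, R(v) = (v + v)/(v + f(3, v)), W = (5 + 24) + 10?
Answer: 7355/2 ≈ 3677.5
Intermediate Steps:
W = 39 (W = 29 + 10 = 39)
R(v) = 2*v/(5 + v) (R(v) = (v + v)/(v + 5) = (2*v)/(5 + v) = 2*v/(5 + v))
u(L, n) = 39 - 30*L*n (u(L, n) = (-30*L)*n + 39 = -30*L*n + 39 = 39 - 30*L*n)
u(21, R(3)) + 4111 = (39 - 30*21*2*3/(5 + 3)) + 4111 = (39 - 30*21*2*3/8) + 4111 = (39 - 30*21*2*3*(⅛)) + 4111 = (39 - 30*21*¾) + 4111 = (39 - 945/2) + 4111 = -867/2 + 4111 = 7355/2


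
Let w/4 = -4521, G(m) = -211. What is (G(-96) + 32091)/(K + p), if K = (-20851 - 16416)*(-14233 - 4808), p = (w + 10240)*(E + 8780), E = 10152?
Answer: 31880/561098339 ≈ 5.6817e-5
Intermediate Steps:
w = -18084 (w = 4*(-4521) = -18084)
p = -148502608 (p = (-18084 + 10240)*(10152 + 8780) = -7844*18932 = -148502608)
K = 709600947 (K = -37267*(-19041) = 709600947)
(G(-96) + 32091)/(K + p) = (-211 + 32091)/(709600947 - 148502608) = 31880/561098339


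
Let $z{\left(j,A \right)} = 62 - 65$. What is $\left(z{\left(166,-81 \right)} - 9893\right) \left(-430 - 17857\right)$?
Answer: $180968152$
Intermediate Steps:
$z{\left(j,A \right)} = -3$
$\left(z{\left(166,-81 \right)} - 9893\right) \left(-430 - 17857\right) = \left(-3 - 9893\right) \left(-430 - 17857\right) = \left(-9896\right) \left(-18287\right) = 180968152$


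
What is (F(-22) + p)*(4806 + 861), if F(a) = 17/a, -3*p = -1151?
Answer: 47736919/22 ≈ 2.1699e+6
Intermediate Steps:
p = 1151/3 (p = -⅓*(-1151) = 1151/3 ≈ 383.67)
(F(-22) + p)*(4806 + 861) = (17/(-22) + 1151/3)*(4806 + 861) = (17*(-1/22) + 1151/3)*5667 = (-17/22 + 1151/3)*5667 = (25271/66)*5667 = 47736919/22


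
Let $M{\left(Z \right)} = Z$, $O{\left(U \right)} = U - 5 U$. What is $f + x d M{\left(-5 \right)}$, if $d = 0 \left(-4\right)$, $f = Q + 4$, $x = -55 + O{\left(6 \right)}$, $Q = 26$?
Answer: $30$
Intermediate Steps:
$O{\left(U \right)} = - 4 U$
$x = -79$ ($x = -55 - 24 = -79$)
$f = 30$ ($f = 26 + 4 = 30$)
$d = 0$
$f + x d M{\left(-5 \right)} = 30 - 79 \cdot 0 \left(-5\right) = 30 - 0 = 30 + 0 = 30$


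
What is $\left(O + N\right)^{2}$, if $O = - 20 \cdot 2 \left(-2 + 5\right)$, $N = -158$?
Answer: $77284$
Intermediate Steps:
$O = -120$ ($O = - 20 \cdot 2 \cdot 3 = \left(-20\right) 6 = -120$)
$\left(O + N\right)^{2} = \left(-120 - 158\right)^{2} = \left(-278\right)^{2} = 77284$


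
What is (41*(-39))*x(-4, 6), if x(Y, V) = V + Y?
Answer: -3198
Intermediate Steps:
(41*(-39))*x(-4, 6) = (41*(-39))*(6 - 4) = -1599*2 = -3198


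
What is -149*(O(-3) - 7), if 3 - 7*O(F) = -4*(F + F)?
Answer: 1490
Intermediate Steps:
O(F) = 3/7 + 8*F/7 (O(F) = 3/7 - (-4)*(F + F)/7 = 3/7 - (-4)*2*F/7 = 3/7 - (-8)*F/7 = 3/7 + 8*F/7)
-149*(O(-3) - 7) = -149*((3/7 + (8/7)*(-3)) - 7) = -149*((3/7 - 24/7) - 7) = -149*(-3 - 7) = -149*(-10) = 1490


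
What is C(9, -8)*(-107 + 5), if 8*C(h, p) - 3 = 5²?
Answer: -357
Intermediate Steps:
C(h, p) = 7/2 (C(h, p) = 3/8 + (⅛)*5² = 3/8 + (⅛)*25 = 3/8 + 25/8 = 7/2)
C(9, -8)*(-107 + 5) = 7*(-107 + 5)/2 = (7/2)*(-102) = -357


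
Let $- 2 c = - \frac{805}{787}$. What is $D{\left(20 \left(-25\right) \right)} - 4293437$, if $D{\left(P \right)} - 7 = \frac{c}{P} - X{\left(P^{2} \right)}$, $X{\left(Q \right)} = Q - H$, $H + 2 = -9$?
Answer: $- \frac{715137613561}{157400} \approx -4.5434 \cdot 10^{6}$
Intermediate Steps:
$H = -11$ ($H = -2 - 9 = -11$)
$X{\left(Q \right)} = 11 + Q$ ($X{\left(Q \right)} = Q - -11 = Q + 11 = 11 + Q$)
$c = \frac{805}{1574}$ ($c = - \frac{\left(-805\right) \frac{1}{787}}{2} = \left(- \frac{1}{2}\right) \left(- \frac{805}{787}\right) = \frac{805}{1574} \approx 0.51144$)
$D{\left(P \right)} = -4 - P^{2} + \frac{805}{1574 P}$ ($D{\left(P \right)} = 7 - \left(11 + P^{2} - \frac{805}{1574 P}\right) = -4 - P^{2} + \frac{805}{1574 P}$)
$D{\left(20 \left(-25\right) \right)} - 4293437 = \left(-4 - \left(20 \left(-25\right)\right)^{2} + \frac{805}{1574 \cdot 20 \left(-25\right)}\right) - 4293437 = \left(-4 - \left(-500\right)^{2} + \frac{805}{1574 \left(-500\right)}\right) - 4293437 = \left(-4 - 250000 + \frac{805}{1574} \left(- \frac{1}{500}\right)\right) - 4293437 = \left(-4 - 250000 - \frac{161}{157400}\right) - 4293437 = - \frac{39350629761}{157400} - 4293437 = - \frac{715137613561}{157400}$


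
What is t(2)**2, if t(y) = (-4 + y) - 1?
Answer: 9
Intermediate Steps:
t(y) = -5 + y
t(2)**2 = (-5 + 2)**2 = (-3)**2 = 9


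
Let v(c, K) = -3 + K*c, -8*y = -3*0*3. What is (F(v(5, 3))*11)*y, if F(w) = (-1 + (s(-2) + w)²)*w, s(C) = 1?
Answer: 0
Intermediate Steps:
y = 0 (y = -(-3*0)*3/8 = -0*3 = -⅛*0 = 0)
F(w) = w*(-1 + (1 + w)²) (F(w) = (-1 + (1 + w)²)*w = w*(-1 + (1 + w)²))
(F(v(5, 3))*11)*y = (((-3 + 3*5)²*(2 + (-3 + 3*5)))*11)*0 = (((-3 + 15)²*(2 + (-3 + 15)))*11)*0 = ((12²*(2 + 12))*11)*0 = ((144*14)*11)*0 = (2016*11)*0 = 22176*0 = 0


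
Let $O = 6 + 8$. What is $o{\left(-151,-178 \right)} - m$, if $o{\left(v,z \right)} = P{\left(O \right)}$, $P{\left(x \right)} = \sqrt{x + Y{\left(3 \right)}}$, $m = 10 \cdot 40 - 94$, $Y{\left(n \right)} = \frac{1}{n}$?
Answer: $-306 + \frac{\sqrt{129}}{3} \approx -302.21$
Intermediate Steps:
$O = 14$
$m = 306$ ($m = 400 - 94 = 306$)
$P{\left(x \right)} = \sqrt{\frac{1}{3} + x}$ ($P{\left(x \right)} = \sqrt{x + \frac{1}{3}} = \sqrt{\frac{1}{3} + x}$)
$o{\left(v,z \right)} = \frac{\sqrt{129}}{3}$ ($o{\left(v,z \right)} = \frac{\sqrt{3 + 9 \cdot 14}}{3} = \frac{\sqrt{3 + 126}}{3} = \frac{\sqrt{129}}{3}$)
$o{\left(-151,-178 \right)} - m = \frac{\sqrt{129}}{3} - 306 = -306 + \frac{\sqrt{129}}{3}$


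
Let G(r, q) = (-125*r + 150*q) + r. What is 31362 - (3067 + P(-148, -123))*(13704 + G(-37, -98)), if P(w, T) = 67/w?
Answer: -406396008/37 ≈ -1.0984e+7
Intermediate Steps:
G(r, q) = -124*r + 150*q
31362 - (3067 + P(-148, -123))*(13704 + G(-37, -98)) = 31362 - (3067 + 67/(-148))*(13704 + (-124*(-37) + 150*(-98))) = 31362 - (3067 + 67*(-1/148))*(13704 + (4588 - 14700)) = 31362 - (3067 - 67/148)*(13704 - 10112) = 31362 - 453849*3592/148 = 31362 - 1*407556402/37 = 31362 - 407556402/37 = -406396008/37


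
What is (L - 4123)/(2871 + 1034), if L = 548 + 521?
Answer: -3054/3905 ≈ -0.78207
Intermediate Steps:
L = 1069
(L - 4123)/(2871 + 1034) = (1069 - 4123)/(2871 + 1034) = -3054/3905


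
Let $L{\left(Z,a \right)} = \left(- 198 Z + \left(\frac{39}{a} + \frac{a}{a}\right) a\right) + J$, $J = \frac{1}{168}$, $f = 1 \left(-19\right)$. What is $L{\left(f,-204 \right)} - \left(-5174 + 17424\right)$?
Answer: $- \frac{1453703}{168} \approx -8653.0$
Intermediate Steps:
$f = -19$
$J = \frac{1}{168} \approx 0.0059524$
$L{\left(Z,a \right)} = \frac{1}{168} - 198 Z + a \left(1 + \frac{39}{a}\right)$ ($L{\left(Z,a \right)} = \left(- 198 Z + \left(\frac{39}{a} + \frac{a}{a}\right) a\right) + \frac{1}{168} = \left(- 198 Z + \left(\frac{39}{a} + 1\right) a\right) + \frac{1}{168} = \left(- 198 Z + \left(1 + \frac{39}{a}\right) a\right) + \frac{1}{168} = \left(- 198 Z + a \left(1 + \frac{39}{a}\right)\right) + \frac{1}{168} = \frac{1}{168} - 198 Z + a \left(1 + \frac{39}{a}\right)$)
$L{\left(f,-204 \right)} - \left(-5174 + 17424\right) = \left(\frac{6553}{168} - 204 - -3762\right) - \left(-5174 + 17424\right) = \left(\frac{6553}{168} - 204 + 3762\right) - 12250 = \frac{604297}{168} - 12250 = - \frac{1453703}{168}$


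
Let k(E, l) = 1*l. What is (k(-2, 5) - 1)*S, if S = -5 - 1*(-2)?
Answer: -12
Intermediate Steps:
k(E, l) = l
S = -3 (S = -5 + 2 = -3)
(k(-2, 5) - 1)*S = (5 - 1)*(-3) = 4*(-3) = -12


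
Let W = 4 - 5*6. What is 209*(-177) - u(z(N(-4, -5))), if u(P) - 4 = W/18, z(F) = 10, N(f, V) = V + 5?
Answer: -332960/9 ≈ -36996.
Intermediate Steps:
W = -26 (W = 4 - 30 = -26)
N(f, V) = 5 + V
u(P) = 23/9 (u(P) = 4 - 26/18 = 4 - 26*1/18 = 4 - 13/9 = 23/9)
209*(-177) - u(z(N(-4, -5))) = 209*(-177) - 1*23/9 = -36993 - 23/9 = -332960/9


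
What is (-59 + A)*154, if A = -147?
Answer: -31724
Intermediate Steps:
(-59 + A)*154 = (-59 - 147)*154 = -206*154 = -31724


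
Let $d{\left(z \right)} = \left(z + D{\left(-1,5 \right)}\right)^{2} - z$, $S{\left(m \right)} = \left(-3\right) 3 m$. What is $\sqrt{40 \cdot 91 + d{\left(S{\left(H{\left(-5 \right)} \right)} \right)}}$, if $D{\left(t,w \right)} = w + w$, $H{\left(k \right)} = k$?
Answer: $2 \sqrt{1655} \approx 81.363$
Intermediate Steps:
$D{\left(t,w \right)} = 2 w$
$S{\left(m \right)} = - 9 m$
$d{\left(z \right)} = \left(10 + z\right)^{2} - z$ ($d{\left(z \right)} = \left(z + 2 \cdot 5\right)^{2} - z = \left(z + 10\right)^{2} - z = \left(10 + z\right)^{2} - z$)
$\sqrt{40 \cdot 91 + d{\left(S{\left(H{\left(-5 \right)} \right)} \right)}} = \sqrt{40 \cdot 91 + \left(\left(10 - -45\right)^{2} - \left(-9\right) \left(-5\right)\right)} = \sqrt{3640 + \left(\left(10 + 45\right)^{2} - 45\right)} = \sqrt{3640 - \left(45 - 55^{2}\right)} = \sqrt{3640 + \left(3025 - 45\right)} = \sqrt{3640 + 2980} = \sqrt{6620} = 2 \sqrt{1655}$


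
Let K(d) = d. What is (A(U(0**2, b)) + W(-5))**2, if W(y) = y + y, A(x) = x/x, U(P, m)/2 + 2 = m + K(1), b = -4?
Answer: 81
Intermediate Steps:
U(P, m) = -2 + 2*m (U(P, m) = -4 + 2*(m + 1) = -4 + 2*(1 + m) = -4 + (2 + 2*m) = -2 + 2*m)
A(x) = 1
W(y) = 2*y
(A(U(0**2, b)) + W(-5))**2 = (1 + 2*(-5))**2 = (1 - 10)**2 = (-9)**2 = 81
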